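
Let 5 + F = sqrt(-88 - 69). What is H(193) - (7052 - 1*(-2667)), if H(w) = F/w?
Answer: -1875772/193 + I*sqrt(157)/193 ≈ -9719.0 + 0.064922*I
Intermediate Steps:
F = -5 + I*sqrt(157) (F = -5 + sqrt(-88 - 69) = -5 + sqrt(-157) = -5 + I*sqrt(157) ≈ -5.0 + 12.53*I)
H(w) = (-5 + I*sqrt(157))/w
H(193) - (7052 - 1*(-2667)) = (-5 + I*sqrt(157))/193 - (7052 - 1*(-2667)) = (-5 + I*sqrt(157))/193 - (7052 + 2667) = (-5/193 + I*sqrt(157)/193) - 1*9719 = (-5/193 + I*sqrt(157)/193) - 9719 = -1875772/193 + I*sqrt(157)/193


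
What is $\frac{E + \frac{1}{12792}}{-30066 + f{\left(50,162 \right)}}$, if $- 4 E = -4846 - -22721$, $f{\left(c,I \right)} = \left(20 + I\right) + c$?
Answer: $\frac{57164249}{381636528} \approx 0.14979$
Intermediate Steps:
$f{\left(c,I \right)} = 20 + I + c$
$E = - \frac{17875}{4}$ ($E = - \frac{-4846 - -22721}{4} = - \frac{-4846 + 22721}{4} = \left(- \frac{1}{4}\right) 17875 = - \frac{17875}{4} \approx -4468.8$)
$\frac{E + \frac{1}{12792}}{-30066 + f{\left(50,162 \right)}} = \frac{- \frac{17875}{4} + \frac{1}{12792}}{-30066 + \left(20 + 162 + 50\right)} = \frac{- \frac{17875}{4} + \frac{1}{12792}}{-30066 + 232} = - \frac{57164249}{12792 \left(-29834\right)} = \left(- \frac{57164249}{12792}\right) \left(- \frac{1}{29834}\right) = \frac{57164249}{381636528}$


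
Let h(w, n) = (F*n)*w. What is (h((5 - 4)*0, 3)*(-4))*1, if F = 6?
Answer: 0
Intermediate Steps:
h(w, n) = 6*n*w (h(w, n) = (6*n)*w = 6*n*w)
(h((5 - 4)*0, 3)*(-4))*1 = ((6*3*((5 - 4)*0))*(-4))*1 = ((6*3*(1*0))*(-4))*1 = ((6*3*0)*(-4))*1 = (0*(-4))*1 = 0*1 = 0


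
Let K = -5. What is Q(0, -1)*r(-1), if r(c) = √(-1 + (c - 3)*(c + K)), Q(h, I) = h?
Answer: 0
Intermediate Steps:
r(c) = √(-1 + (-5 + c)*(-3 + c)) (r(c) = √(-1 + (c - 3)*(c - 5)) = √(-1 + (-3 + c)*(-5 + c)) = √(-1 + (-5 + c)*(-3 + c)))
Q(0, -1)*r(-1) = 0*√(14 + (-1)² - 8*(-1)) = 0*√(14 + 1 + 8) = 0*√23 = 0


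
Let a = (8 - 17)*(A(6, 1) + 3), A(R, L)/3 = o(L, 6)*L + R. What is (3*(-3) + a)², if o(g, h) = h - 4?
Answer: 63504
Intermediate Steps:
o(g, h) = -4 + h
A(R, L) = 3*R + 6*L (A(R, L) = 3*((-4 + 6)*L + R) = 3*(2*L + R) = 3*(R + 2*L) = 3*R + 6*L)
a = -243 (a = (8 - 17)*((3*6 + 6*1) + 3) = -9*((18 + 6) + 3) = -9*(24 + 3) = -9*27 = -243)
(3*(-3) + a)² = (3*(-3) - 243)² = (-9 - 243)² = (-252)² = 63504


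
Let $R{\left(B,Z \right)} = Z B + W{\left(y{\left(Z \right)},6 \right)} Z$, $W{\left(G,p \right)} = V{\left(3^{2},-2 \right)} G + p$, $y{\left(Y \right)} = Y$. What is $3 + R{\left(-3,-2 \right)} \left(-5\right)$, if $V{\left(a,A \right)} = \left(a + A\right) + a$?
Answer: $-287$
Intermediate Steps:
$V{\left(a,A \right)} = A + 2 a$ ($V{\left(a,A \right)} = \left(A + a\right) + a = A + 2 a$)
$W{\left(G,p \right)} = p + 16 G$ ($W{\left(G,p \right)} = \left(-2 + 2 \cdot 3^{2}\right) G + p = \left(-2 + 2 \cdot 9\right) G + p = \left(-2 + 18\right) G + p = 16 G + p = p + 16 G$)
$R{\left(B,Z \right)} = B Z + Z \left(6 + 16 Z\right)$ ($R{\left(B,Z \right)} = Z B + \left(6 + 16 Z\right) Z = B Z + Z \left(6 + 16 Z\right)$)
$3 + R{\left(-3,-2 \right)} \left(-5\right) = 3 + - 2 \left(6 - 3 + 16 \left(-2\right)\right) \left(-5\right) = 3 + - 2 \left(6 - 3 - 32\right) \left(-5\right) = 3 + \left(-2\right) \left(-29\right) \left(-5\right) = 3 + 58 \left(-5\right) = 3 - 290 = -287$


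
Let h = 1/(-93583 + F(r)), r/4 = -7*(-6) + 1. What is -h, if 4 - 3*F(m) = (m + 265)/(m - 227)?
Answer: 55/5146846 ≈ 1.0686e-5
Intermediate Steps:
r = 172 (r = 4*(-7*(-6) + 1) = 4*(42 + 1) = 4*43 = 172)
F(m) = 4/3 - (265 + m)/(3*(-227 + m)) (F(m) = 4/3 - (m + 265)/(3*(m - 227)) = 4/3 - (265 + m)/(3*(-227 + m)))
h = -55/5146846 (h = 1/(-93583 + (-391 + 172)/(-227 + 172)) = 1/(-93583 - 219/(-55)) = 1/(-93583 - 1/55*(-219)) = 1/(-93583 + 219/55) = 1/(-5146846/55) = -55/5146846 ≈ -1.0686e-5)
-h = -1*(-55/5146846) = 55/5146846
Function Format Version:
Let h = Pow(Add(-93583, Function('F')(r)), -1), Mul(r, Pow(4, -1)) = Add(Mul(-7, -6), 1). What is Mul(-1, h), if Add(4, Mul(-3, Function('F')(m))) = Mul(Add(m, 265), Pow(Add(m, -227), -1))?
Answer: Rational(55, 5146846) ≈ 1.0686e-5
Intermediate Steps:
r = 172 (r = Mul(4, Add(Mul(-7, -6), 1)) = Mul(4, Add(42, 1)) = Mul(4, 43) = 172)
Function('F')(m) = Add(Rational(4, 3), Mul(Rational(-1, 3), Pow(Add(-227, m), -1), Add(265, m))) (Function('F')(m) = Add(Rational(4, 3), Mul(Rational(-1, 3), Mul(Add(m, 265), Pow(Add(m, -227), -1)))) = Add(Rational(4, 3), Mul(Rational(-1, 3), Mul(Add(265, m), Pow(Add(-227, m), -1)))) = Add(Rational(4, 3), Mul(Rational(-1, 3), Mul(Pow(Add(-227, m), -1), Add(265, m)))) = Add(Rational(4, 3), Mul(Rational(-1, 3), Pow(Add(-227, m), -1), Add(265, m))))
h = Rational(-55, 5146846) (h = Pow(Add(-93583, Mul(Pow(Add(-227, 172), -1), Add(-391, 172))), -1) = Pow(Add(-93583, Mul(Pow(-55, -1), -219)), -1) = Pow(Add(-93583, Mul(Rational(-1, 55), -219)), -1) = Pow(Add(-93583, Rational(219, 55)), -1) = Pow(Rational(-5146846, 55), -1) = Rational(-55, 5146846) ≈ -1.0686e-5)
Mul(-1, h) = Mul(-1, Rational(-55, 5146846)) = Rational(55, 5146846)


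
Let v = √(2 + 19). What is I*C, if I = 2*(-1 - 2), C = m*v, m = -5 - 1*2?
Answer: 42*√21 ≈ 192.47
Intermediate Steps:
v = √21 ≈ 4.5826
m = -7 (m = -5 - 2 = -7)
C = -7*√21 ≈ -32.078
I = -6 (I = 2*(-3) = -6)
I*C = -(-42)*√21 = 42*√21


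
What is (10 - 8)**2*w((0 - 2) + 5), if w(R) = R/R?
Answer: 4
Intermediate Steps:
w(R) = 1
(10 - 8)**2*w((0 - 2) + 5) = (10 - 8)**2*1 = 2**2*1 = 4*1 = 4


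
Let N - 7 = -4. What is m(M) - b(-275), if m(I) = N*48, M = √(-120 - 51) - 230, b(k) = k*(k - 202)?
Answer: -131031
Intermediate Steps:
b(k) = k*(-202 + k)
N = 3 (N = 7 - 4 = 3)
M = -230 + 3*I*√19 (M = √(-171) - 230 = 3*I*√19 - 230 = -230 + 3*I*√19 ≈ -230.0 + 13.077*I)
m(I) = 144 (m(I) = 3*48 = 144)
m(M) - b(-275) = 144 - (-275)*(-202 - 275) = 144 - (-275)*(-477) = 144 - 1*131175 = 144 - 131175 = -131031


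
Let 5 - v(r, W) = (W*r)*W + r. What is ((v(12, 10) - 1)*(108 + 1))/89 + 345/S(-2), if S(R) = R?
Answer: -294049/178 ≈ -1652.0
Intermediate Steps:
v(r, W) = 5 - r - r*W² (v(r, W) = 5 - ((W*r)*W + r) = 5 - (r*W² + r) = 5 - (r + r*W²) = 5 + (-r - r*W²) = 5 - r - r*W²)
((v(12, 10) - 1)*(108 + 1))/89 + 345/S(-2) = (((5 - 1*12 - 1*12*10²) - 1)*(108 + 1))/89 + 345/(-2) = (((5 - 12 - 1*12*100) - 1)*109)*(1/89) + 345*(-½) = (((5 - 12 - 1200) - 1)*109)*(1/89) - 345/2 = ((-1207 - 1)*109)*(1/89) - 345/2 = -1208*109*(1/89) - 345/2 = -131672*1/89 - 345/2 = -131672/89 - 345/2 = -294049/178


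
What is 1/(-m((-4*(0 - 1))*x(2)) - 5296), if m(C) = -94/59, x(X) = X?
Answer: -59/312370 ≈ -0.00018888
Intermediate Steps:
m(C) = -94/59 (m(C) = -94*1/59 = -94/59)
1/(-m((-4*(0 - 1))*x(2)) - 5296) = 1/(-1*(-94/59) - 5296) = 1/(94/59 - 5296) = 1/(-312370/59) = -59/312370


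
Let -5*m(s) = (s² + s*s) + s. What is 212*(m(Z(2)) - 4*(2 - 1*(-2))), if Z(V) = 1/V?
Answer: -17172/5 ≈ -3434.4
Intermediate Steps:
m(s) = -2*s²/5 - s/5 (m(s) = -((s² + s*s) + s)/5 = -((s² + s²) + s)/5 = -(2*s² + s)/5 = -(s + 2*s²)/5 = -2*s²/5 - s/5)
212*(m(Z(2)) - 4*(2 - 1*(-2))) = 212*(-⅕*(1 + 2/2)/2 - 4*(2 - 1*(-2))) = 212*(-⅕*½*(1 + 2*(½)) - 4*(2 + 2)) = 212*(-⅕*½*(1 + 1) - 4*4) = 212*(-⅕*½*2 - 16) = 212*(-⅕ - 16) = 212*(-81/5) = -17172/5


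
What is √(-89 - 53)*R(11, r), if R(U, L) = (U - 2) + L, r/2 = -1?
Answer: 7*I*√142 ≈ 83.415*I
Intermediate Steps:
r = -2 (r = 2*(-1) = -2)
R(U, L) = -2 + L + U (R(U, L) = (-2 + U) + L = -2 + L + U)
√(-89 - 53)*R(11, r) = √(-89 - 53)*(-2 - 2 + 11) = √(-142)*7 = (I*√142)*7 = 7*I*√142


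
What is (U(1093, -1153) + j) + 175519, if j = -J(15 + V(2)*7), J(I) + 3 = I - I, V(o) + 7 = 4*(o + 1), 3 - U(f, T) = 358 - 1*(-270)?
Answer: 174897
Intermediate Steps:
U(f, T) = -625 (U(f, T) = 3 - (358 - 1*(-270)) = 3 - (358 + 270) = 3 - 1*628 = 3 - 628 = -625)
V(o) = -3 + 4*o (V(o) = -7 + 4*(o + 1) = -7 + 4*(1 + o) = -7 + (4 + 4*o) = -3 + 4*o)
J(I) = -3 (J(I) = -3 + (I - I) = -3 + 0 = -3)
j = 3 (j = -1*(-3) = 3)
(U(1093, -1153) + j) + 175519 = (-625 + 3) + 175519 = -622 + 175519 = 174897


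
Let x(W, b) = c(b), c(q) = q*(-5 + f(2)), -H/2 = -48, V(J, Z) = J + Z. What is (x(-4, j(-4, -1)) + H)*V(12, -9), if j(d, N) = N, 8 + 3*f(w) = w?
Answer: 309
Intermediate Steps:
f(w) = -8/3 + w/3
H = 96 (H = -2*(-48) = 96)
c(q) = -7*q (c(q) = q*(-5 + (-8/3 + (⅓)*2)) = q*(-5 + (-8/3 + ⅔)) = q*(-5 - 2) = q*(-7) = -7*q)
x(W, b) = -7*b
(x(-4, j(-4, -1)) + H)*V(12, -9) = (-7*(-1) + 96)*(12 - 9) = (7 + 96)*3 = 103*3 = 309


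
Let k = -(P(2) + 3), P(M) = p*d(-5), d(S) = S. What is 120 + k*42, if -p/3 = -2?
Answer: 1254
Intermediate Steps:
p = 6 (p = -3*(-2) = 6)
P(M) = -30 (P(M) = 6*(-5) = -30)
k = 27 (k = -(-30 + 3) = -1*(-27) = 27)
120 + k*42 = 120 + 27*42 = 120 + 1134 = 1254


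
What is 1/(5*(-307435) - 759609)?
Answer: -1/2296784 ≈ -4.3539e-7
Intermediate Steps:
1/(5*(-307435) - 759609) = 1/(-1537175 - 759609) = 1/(-2296784) = -1/2296784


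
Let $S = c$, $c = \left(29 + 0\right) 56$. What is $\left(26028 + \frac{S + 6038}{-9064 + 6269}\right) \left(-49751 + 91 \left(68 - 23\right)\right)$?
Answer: $- \frac{255464980176}{215} \approx -1.1882 \cdot 10^{9}$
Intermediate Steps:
$c = 1624$ ($c = 29 \cdot 56 = 1624$)
$S = 1624$
$\left(26028 + \frac{S + 6038}{-9064 + 6269}\right) \left(-49751 + 91 \left(68 - 23\right)\right) = \left(26028 + \frac{1624 + 6038}{-9064 + 6269}\right) \left(-49751 + 91 \left(68 - 23\right)\right) = \left(26028 + \frac{7662}{-2795}\right) \left(-49751 + 91 \cdot 45\right) = \left(26028 + 7662 \left(- \frac{1}{2795}\right)\right) \left(-49751 + 4095\right) = \left(26028 - \frac{7662}{2795}\right) \left(-45656\right) = \frac{72740598}{2795} \left(-45656\right) = - \frac{255464980176}{215}$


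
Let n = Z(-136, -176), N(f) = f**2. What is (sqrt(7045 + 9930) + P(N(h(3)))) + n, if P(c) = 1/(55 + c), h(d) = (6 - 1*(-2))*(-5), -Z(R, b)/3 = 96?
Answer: -476639/1655 + 5*sqrt(679) ≈ -157.71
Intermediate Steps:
Z(R, b) = -288 (Z(R, b) = -3*96 = -288)
h(d) = -40 (h(d) = (6 + 2)*(-5) = 8*(-5) = -40)
n = -288
(sqrt(7045 + 9930) + P(N(h(3)))) + n = (sqrt(7045 + 9930) + 1/(55 + (-40)**2)) - 288 = (sqrt(16975) + 1/(55 + 1600)) - 288 = (5*sqrt(679) + 1/1655) - 288 = (1/1655 + 5*sqrt(679)) - 288 = -476639/1655 + 5*sqrt(679)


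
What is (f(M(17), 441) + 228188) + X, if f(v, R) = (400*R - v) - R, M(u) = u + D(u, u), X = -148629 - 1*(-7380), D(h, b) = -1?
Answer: 262882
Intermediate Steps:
X = -141249 (X = -148629 + 7380 = -141249)
M(u) = -1 + u (M(u) = u - 1 = -1 + u)
f(v, R) = -v + 399*R (f(v, R) = (-v + 400*R) - R = -v + 399*R)
(f(M(17), 441) + 228188) + X = ((-(-1 + 17) + 399*441) + 228188) - 141249 = ((-1*16 + 175959) + 228188) - 141249 = ((-16 + 175959) + 228188) - 141249 = (175943 + 228188) - 141249 = 404131 - 141249 = 262882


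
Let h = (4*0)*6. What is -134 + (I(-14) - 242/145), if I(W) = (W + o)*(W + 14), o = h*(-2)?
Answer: -19672/145 ≈ -135.67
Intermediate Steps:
h = 0 (h = 0*6 = 0)
o = 0 (o = 0*(-2) = 0)
I(W) = W*(14 + W) (I(W) = (W + 0)*(W + 14) = W*(14 + W))
-134 + (I(-14) - 242/145) = -134 + (-14*(14 - 14) - 242/145) = -134 + (-14*0 - 242/145) = -134 + (0 - 1*242/145) = -134 + (0 - 242/145) = -134 - 242/145 = -19672/145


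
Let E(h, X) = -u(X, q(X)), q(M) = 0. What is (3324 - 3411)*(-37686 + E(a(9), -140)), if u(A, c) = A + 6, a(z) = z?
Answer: 3267024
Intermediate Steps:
u(A, c) = 6 + A
E(h, X) = -6 - X (E(h, X) = -(6 + X) = -6 - X)
(3324 - 3411)*(-37686 + E(a(9), -140)) = (3324 - 3411)*(-37686 + (-6 - 1*(-140))) = -87*(-37686 + (-6 + 140)) = -87*(-37686 + 134) = -87*(-37552) = 3267024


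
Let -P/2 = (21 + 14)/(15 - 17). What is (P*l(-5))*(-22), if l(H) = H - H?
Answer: 0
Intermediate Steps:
l(H) = 0
P = 35 (P = -2*(21 + 14)/(15 - 17) = -70/(-2) = -70*(-1)/2 = -2*(-35/2) = 35)
(P*l(-5))*(-22) = (35*0)*(-22) = 0*(-22) = 0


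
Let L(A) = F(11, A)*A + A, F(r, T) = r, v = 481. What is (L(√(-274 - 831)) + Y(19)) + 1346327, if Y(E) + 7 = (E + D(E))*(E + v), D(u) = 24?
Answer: 1367820 + 12*I*√1105 ≈ 1.3678e+6 + 398.9*I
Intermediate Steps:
Y(E) = -7 + (24 + E)*(481 + E) (Y(E) = -7 + (E + 24)*(E + 481) = -7 + (24 + E)*(481 + E))
L(A) = 12*A (L(A) = 11*A + A = 12*A)
(L(√(-274 - 831)) + Y(19)) + 1346327 = (12*√(-274 - 831) + (11537 + 19² + 505*19)) + 1346327 = (12*√(-1105) + (11537 + 361 + 9595)) + 1346327 = (12*(I*√1105) + 21493) + 1346327 = (12*I*√1105 + 21493) + 1346327 = (21493 + 12*I*√1105) + 1346327 = 1367820 + 12*I*√1105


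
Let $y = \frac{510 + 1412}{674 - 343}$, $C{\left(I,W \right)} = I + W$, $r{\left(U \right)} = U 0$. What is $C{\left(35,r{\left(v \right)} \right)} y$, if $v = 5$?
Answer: $\frac{67270}{331} \approx 203.23$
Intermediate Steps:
$r{\left(U \right)} = 0$
$y = \frac{1922}{331} \approx 5.8066$
$C{\left(35,r{\left(v \right)} \right)} y = \left(35 + 0\right) \frac{1922}{331} = 35 \cdot \frac{1922}{331} = \frac{67270}{331}$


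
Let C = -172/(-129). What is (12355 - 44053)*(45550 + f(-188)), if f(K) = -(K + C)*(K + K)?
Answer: 780933060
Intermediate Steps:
C = 4/3 (C = -172*(-1/129) = 4/3 ≈ 1.3333)
f(K) = -2*K*(4/3 + K) (f(K) = -(K + 4/3)*(K + K) = -(4/3 + K)*2*K = -2*K*(4/3 + K))
(12355 - 44053)*(45550 + f(-188)) = (12355 - 44053)*(45550 - ⅔*(-188)*(4 + 3*(-188))) = -31698*(45550 - ⅔*(-188)*(4 - 564)) = -31698*(45550 - ⅔*(-188)*(-560)) = -31698*(45550 - 210560/3) = -31698*(-73910/3) = 780933060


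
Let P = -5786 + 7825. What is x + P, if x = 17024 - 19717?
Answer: -654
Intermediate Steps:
x = -2693
P = 2039
x + P = -2693 + 2039 = -654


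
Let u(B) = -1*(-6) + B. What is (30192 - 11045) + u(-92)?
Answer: 19061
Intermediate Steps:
u(B) = 6 + B
(30192 - 11045) + u(-92) = (30192 - 11045) + (6 - 92) = 19147 - 86 = 19061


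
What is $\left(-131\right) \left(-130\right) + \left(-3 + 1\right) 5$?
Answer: $17020$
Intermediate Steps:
$\left(-131\right) \left(-130\right) + \left(-3 + 1\right) 5 = 17030 - 10 = 17020$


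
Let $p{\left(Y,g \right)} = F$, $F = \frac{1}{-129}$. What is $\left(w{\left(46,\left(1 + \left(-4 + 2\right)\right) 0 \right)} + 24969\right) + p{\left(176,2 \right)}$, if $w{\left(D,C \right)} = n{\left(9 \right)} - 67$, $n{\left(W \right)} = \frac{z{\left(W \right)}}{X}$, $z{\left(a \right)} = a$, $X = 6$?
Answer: $\frac{6425101}{258} \approx 24904.0$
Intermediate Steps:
$F = - \frac{1}{129} \approx -0.0077519$
$p{\left(Y,g \right)} = - \frac{1}{129}$
$n{\left(W \right)} = \frac{W}{6}$
$w{\left(D,C \right)} = - \frac{131}{2}$ ($w{\left(D,C \right)} = \frac{1}{6} \cdot 9 - 67 = \frac{3}{2} - 67 = - \frac{131}{2}$)
$\left(w{\left(46,\left(1 + \left(-4 + 2\right)\right) 0 \right)} + 24969\right) + p{\left(176,2 \right)} = \left(- \frac{131}{2} + 24969\right) - \frac{1}{129} = \frac{49807}{2} - \frac{1}{129} = \frac{6425101}{258}$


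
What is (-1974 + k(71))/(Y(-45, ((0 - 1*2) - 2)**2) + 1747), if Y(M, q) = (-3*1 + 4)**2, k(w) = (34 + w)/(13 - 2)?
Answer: -21609/19228 ≈ -1.1238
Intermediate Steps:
k(w) = 34/11 + w/11 (k(w) = (34 + w)/11 = (34 + w)*(1/11) = 34/11 + w/11)
Y(M, q) = 1 (Y(M, q) = (-3 + 4)**2 = 1**2 = 1)
(-1974 + k(71))/(Y(-45, ((0 - 1*2) - 2)**2) + 1747) = (-1974 + (34/11 + (1/11)*71))/(1 + 1747) = (-1974 + (34/11 + 71/11))/1748 = (-1974 + 105/11)*(1/1748) = -21609/11*1/1748 = -21609/19228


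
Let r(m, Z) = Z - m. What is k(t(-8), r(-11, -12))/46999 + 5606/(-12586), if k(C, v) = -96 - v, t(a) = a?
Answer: -132336032/295764707 ≈ -0.44744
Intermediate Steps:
k(t(-8), r(-11, -12))/46999 + 5606/(-12586) = (-96 - (-12 - 1*(-11)))/46999 + 5606/(-12586) = (-96 - (-12 + 11))*(1/46999) + 5606*(-1/12586) = (-96 - 1*(-1))*(1/46999) - 2803/6293 = (-96 + 1)*(1/46999) - 2803/6293 = -95*1/46999 - 2803/6293 = -95/46999 - 2803/6293 = -132336032/295764707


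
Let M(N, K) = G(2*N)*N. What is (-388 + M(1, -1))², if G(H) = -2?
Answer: 152100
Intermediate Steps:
M(N, K) = -2*N
(-388 + M(1, -1))² = (-388 - 2*1)² = (-388 - 2)² = (-390)² = 152100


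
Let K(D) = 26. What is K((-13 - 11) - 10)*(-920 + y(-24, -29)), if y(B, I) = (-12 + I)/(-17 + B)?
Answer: -23894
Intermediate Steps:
y(B, I) = (-12 + I)/(-17 + B)
K((-13 - 11) - 10)*(-920 + y(-24, -29)) = 26*(-920 + (-12 - 29)/(-17 - 24)) = 26*(-920 - 41/(-41)) = 26*(-920 - 1/41*(-41)) = 26*(-920 + 1) = 26*(-919) = -23894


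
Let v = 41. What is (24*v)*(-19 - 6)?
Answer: -24600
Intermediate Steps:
(24*v)*(-19 - 6) = (24*41)*(-19 - 6) = 984*(-25) = -24600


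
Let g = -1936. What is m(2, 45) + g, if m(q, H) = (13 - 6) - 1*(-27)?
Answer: -1902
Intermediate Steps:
m(q, H) = 34 (m(q, H) = 7 + 27 = 34)
m(2, 45) + g = 34 - 1936 = -1902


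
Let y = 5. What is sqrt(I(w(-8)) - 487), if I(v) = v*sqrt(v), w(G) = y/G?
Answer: sqrt(-31168 - 10*I*sqrt(10))/8 ≈ 0.011195 - 22.068*I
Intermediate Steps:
w(G) = 5/G
I(v) = v**(3/2)
sqrt(I(w(-8)) - 487) = sqrt((5/(-8))**(3/2) - 487) = sqrt((5*(-1/8))**(3/2) - 487) = sqrt((-5/8)**(3/2) - 487) = sqrt(-5*I*sqrt(10)/32 - 487) = sqrt(-487 - 5*I*sqrt(10)/32)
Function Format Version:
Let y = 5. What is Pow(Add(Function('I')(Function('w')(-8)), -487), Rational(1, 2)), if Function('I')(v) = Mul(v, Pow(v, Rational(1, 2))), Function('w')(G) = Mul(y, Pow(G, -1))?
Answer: Mul(Rational(1, 8), Pow(Add(-31168, Mul(-10, I, Pow(10, Rational(1, 2)))), Rational(1, 2))) ≈ Add(0.011195, Mul(-22.068, I))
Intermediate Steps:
Function('w')(G) = Mul(5, Pow(G, -1))
Function('I')(v) = Pow(v, Rational(3, 2))
Pow(Add(Function('I')(Function('w')(-8)), -487), Rational(1, 2)) = Pow(Add(Pow(Mul(5, Pow(-8, -1)), Rational(3, 2)), -487), Rational(1, 2)) = Pow(Add(Pow(Mul(5, Rational(-1, 8)), Rational(3, 2)), -487), Rational(1, 2)) = Pow(Add(Pow(Rational(-5, 8), Rational(3, 2)), -487), Rational(1, 2)) = Pow(Add(Mul(Rational(-5, 32), I, Pow(10, Rational(1, 2))), -487), Rational(1, 2)) = Pow(Add(-487, Mul(Rational(-5, 32), I, Pow(10, Rational(1, 2)))), Rational(1, 2))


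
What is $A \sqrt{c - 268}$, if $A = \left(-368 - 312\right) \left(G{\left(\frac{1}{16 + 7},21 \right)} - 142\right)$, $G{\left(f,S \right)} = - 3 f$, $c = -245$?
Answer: $\frac{6668760 i \sqrt{57}}{23} \approx 2.189 \cdot 10^{6} i$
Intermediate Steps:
$A = \frac{2222920}{23}$ ($A = \left(-368 - 312\right) \left(- \frac{3}{16 + 7} - 142\right) = - 680 \left(- \frac{3}{23} - 142\right) = \left(-680\right) \left(- \frac{3269}{23}\right) = \frac{2222920}{23} \approx 96649.0$)
$A \sqrt{c - 268} = \frac{2222920 \sqrt{-245 - 268}}{23} = \frac{2222920 \sqrt{-513}}{23} = \frac{2222920 \cdot 3 i \sqrt{57}}{23} = \frac{6668760 i \sqrt{57}}{23}$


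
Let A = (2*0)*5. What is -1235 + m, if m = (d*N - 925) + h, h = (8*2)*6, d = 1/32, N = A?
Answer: -2064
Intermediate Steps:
A = 0 (A = 0*5 = 0)
N = 0
d = 1/32 ≈ 0.031250
h = 96 (h = 16*6 = 96)
m = -829 (m = ((1/32)*0 - 925) + 96 = (0 - 925) + 96 = -925 + 96 = -829)
-1235 + m = -1235 - 829 = -2064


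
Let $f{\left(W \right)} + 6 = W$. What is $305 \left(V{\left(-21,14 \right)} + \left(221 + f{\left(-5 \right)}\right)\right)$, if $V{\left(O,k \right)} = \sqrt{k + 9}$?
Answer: $64050 + 305 \sqrt{23} \approx 65513.0$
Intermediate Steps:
$f{\left(W \right)} = -6 + W$
$V{\left(O,k \right)} = \sqrt{9 + k}$
$305 \left(V{\left(-21,14 \right)} + \left(221 + f{\left(-5 \right)}\right)\right) = 305 \left(\sqrt{9 + 14} + \left(221 - 11\right)\right) = 305 \left(\sqrt{23} + \left(221 - 11\right)\right) = 305 \left(\sqrt{23} + 210\right) = 305 \left(210 + \sqrt{23}\right) = 64050 + 305 \sqrt{23}$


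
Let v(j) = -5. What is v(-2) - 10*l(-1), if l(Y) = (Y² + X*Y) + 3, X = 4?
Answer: -5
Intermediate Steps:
l(Y) = 3 + Y² + 4*Y (l(Y) = (Y² + 4*Y) + 3 = 3 + Y² + 4*Y)
v(-2) - 10*l(-1) = -5 - 10*(3 + (-1)² + 4*(-1)) = -5 - 10*(3 + 1 - 4) = -5 - 10*0 = -5 + 0 = -5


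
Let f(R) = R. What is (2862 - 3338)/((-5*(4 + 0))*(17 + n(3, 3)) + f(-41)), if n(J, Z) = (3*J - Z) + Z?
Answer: 28/33 ≈ 0.84848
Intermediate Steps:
n(J, Z) = 3*J (n(J, Z) = (-Z + 3*J) + Z = 3*J)
(2862 - 3338)/((-5*(4 + 0))*(17 + n(3, 3)) + f(-41)) = (2862 - 3338)/((-5*(4 + 0))*(17 + 3*3) - 41) = -476/((-5*4)*(17 + 9) - 41) = -476/(-20*26 - 41) = -476/(-520 - 41) = -476/(-561) = -476*(-1/561) = 28/33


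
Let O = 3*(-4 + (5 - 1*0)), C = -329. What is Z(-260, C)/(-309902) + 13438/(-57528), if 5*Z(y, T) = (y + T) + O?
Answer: -5197150993/22285052820 ≈ -0.23321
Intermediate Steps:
O = 3 (O = 3*(-4 + (5 + 0)) = 3*(-4 + 5) = 3*1 = 3)
Z(y, T) = ⅗ + T/5 + y/5 (Z(y, T) = ((y + T) + 3)/5 = ((T + y) + 3)/5 = (3 + T + y)/5 = ⅗ + T/5 + y/5)
Z(-260, C)/(-309902) + 13438/(-57528) = (⅗ + (⅕)*(-329) + (⅕)*(-260))/(-309902) + 13438/(-57528) = (⅗ - 329/5 - 52)*(-1/309902) + 13438*(-1/57528) = -586/5*(-1/309902) - 6719/28764 = 293/774755 - 6719/28764 = -5197150993/22285052820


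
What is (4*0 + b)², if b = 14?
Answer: 196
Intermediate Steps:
(4*0 + b)² = (4*0 + 14)² = (0 + 14)² = 14² = 196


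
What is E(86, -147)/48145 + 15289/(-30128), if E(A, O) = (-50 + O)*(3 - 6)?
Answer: -718283257/1450512560 ≈ -0.49519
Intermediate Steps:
E(A, O) = 150 - 3*O (E(A, O) = (-50 + O)*(-3) = 150 - 3*O)
E(86, -147)/48145 + 15289/(-30128) = (150 - 3*(-147))/48145 + 15289/(-30128) = (150 + 441)*(1/48145) + 15289*(-1/30128) = 591*(1/48145) - 15289/30128 = 591/48145 - 15289/30128 = -718283257/1450512560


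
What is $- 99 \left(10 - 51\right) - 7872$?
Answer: $-3813$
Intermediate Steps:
$- 99 \left(10 - 51\right) - 7872 = \left(-99\right) \left(-41\right) - 7872 = 4059 - 7872 = -3813$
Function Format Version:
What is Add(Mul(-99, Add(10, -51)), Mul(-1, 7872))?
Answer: -3813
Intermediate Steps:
Add(Mul(-99, Add(10, -51)), Mul(-1, 7872)) = Add(Mul(-99, -41), -7872) = Add(4059, -7872) = -3813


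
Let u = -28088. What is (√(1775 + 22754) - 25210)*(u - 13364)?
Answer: 1045004920 - 41452*√24529 ≈ 1.0385e+9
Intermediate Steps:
(√(1775 + 22754) - 25210)*(u - 13364) = (√(1775 + 22754) - 25210)*(-28088 - 13364) = (√24529 - 25210)*(-41452) = (-25210 + √24529)*(-41452) = 1045004920 - 41452*√24529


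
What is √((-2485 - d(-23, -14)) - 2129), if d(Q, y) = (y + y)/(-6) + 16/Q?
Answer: 4*I*√1374135/69 ≈ 67.956*I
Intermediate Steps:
d(Q, y) = 16/Q - y/3 (d(Q, y) = (2*y)*(-⅙) + 16/Q = -y/3 + 16/Q = 16/Q - y/3)
√((-2485 - d(-23, -14)) - 2129) = √((-2485 - (16/(-23) - ⅓*(-14))) - 2129) = √((-2485 - (16*(-1/23) + 14/3)) - 2129) = √((-2485 - (-16/23 + 14/3)) - 2129) = √((-2485 - 1*274/69) - 2129) = √((-2485 - 274/69) - 2129) = √(-171739/69 - 2129) = √(-318640/69) = 4*I*√1374135/69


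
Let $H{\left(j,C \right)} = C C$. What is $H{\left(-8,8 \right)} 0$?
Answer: $0$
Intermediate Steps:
$H{\left(j,C \right)} = C^{2}$
$H{\left(-8,8 \right)} 0 = 8^{2} \cdot 0 = 64 \cdot 0 = 0$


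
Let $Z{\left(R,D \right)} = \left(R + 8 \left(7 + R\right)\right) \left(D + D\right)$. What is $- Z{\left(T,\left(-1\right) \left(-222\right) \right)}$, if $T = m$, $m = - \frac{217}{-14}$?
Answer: $-86802$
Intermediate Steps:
$m = \frac{31}{2}$ ($m = \left(-217\right) \left(- \frac{1}{14}\right) = \frac{31}{2} \approx 15.5$)
$T = \frac{31}{2} \approx 15.5$
$Z{\left(R,D \right)} = 2 D \left(56 + 9 R\right)$ ($Z{\left(R,D \right)} = \left(R + \left(56 + 8 R\right)\right) 2 D = \left(56 + 9 R\right) 2 D = 2 D \left(56 + 9 R\right)$)
$- Z{\left(T,\left(-1\right) \left(-222\right) \right)} = - 2 \left(\left(-1\right) \left(-222\right)\right) \left(56 + 9 \cdot \frac{31}{2}\right) = - 2 \cdot 222 \left(56 + \frac{279}{2}\right) = - \frac{2 \cdot 222 \cdot 391}{2} = \left(-1\right) 86802 = -86802$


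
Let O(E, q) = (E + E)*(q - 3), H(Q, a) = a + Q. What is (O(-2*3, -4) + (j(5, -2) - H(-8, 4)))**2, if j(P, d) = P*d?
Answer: 6084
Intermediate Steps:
H(Q, a) = Q + a
O(E, q) = 2*E*(-3 + q) (O(E, q) = (2*E)*(-3 + q) = 2*E*(-3 + q))
(O(-2*3, -4) + (j(5, -2) - H(-8, 4)))**2 = (2*(-2*3)*(-3 - 4) + (5*(-2) - (-8 + 4)))**2 = (2*(-6)*(-7) + (-10 - 1*(-4)))**2 = (84 + (-10 + 4))**2 = (84 - 6)**2 = 78**2 = 6084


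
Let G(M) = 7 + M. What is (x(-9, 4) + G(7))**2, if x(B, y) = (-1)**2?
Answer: 225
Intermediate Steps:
x(B, y) = 1
(x(-9, 4) + G(7))**2 = (1 + (7 + 7))**2 = (1 + 14)**2 = 15**2 = 225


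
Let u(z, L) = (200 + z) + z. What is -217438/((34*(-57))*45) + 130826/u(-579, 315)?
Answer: -2800257464/20886795 ≈ -134.07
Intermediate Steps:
u(z, L) = 200 + 2*z
-217438/((34*(-57))*45) + 130826/u(-579, 315) = -217438/((34*(-57))*45) + 130826/(200 + 2*(-579)) = -217438/((-1938*45)) + 130826/(200 - 1158) = -217438/(-87210) + 130826/(-958) = -217438*(-1/87210) + 130826*(-1/958) = 108719/43605 - 65413/479 = -2800257464/20886795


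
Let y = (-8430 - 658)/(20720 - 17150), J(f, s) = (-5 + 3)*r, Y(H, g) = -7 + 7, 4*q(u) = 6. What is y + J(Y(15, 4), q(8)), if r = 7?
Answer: -29534/1785 ≈ -16.546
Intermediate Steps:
q(u) = 3/2 (q(u) = (¼)*6 = 3/2)
Y(H, g) = 0
J(f, s) = -14 (J(f, s) = (-5 + 3)*7 = -2*7 = -14)
y = -4544/1785 (y = -9088/3570 = -9088*1/3570 = -4544/1785 ≈ -2.5457)
y + J(Y(15, 4), q(8)) = -4544/1785 - 14 = -29534/1785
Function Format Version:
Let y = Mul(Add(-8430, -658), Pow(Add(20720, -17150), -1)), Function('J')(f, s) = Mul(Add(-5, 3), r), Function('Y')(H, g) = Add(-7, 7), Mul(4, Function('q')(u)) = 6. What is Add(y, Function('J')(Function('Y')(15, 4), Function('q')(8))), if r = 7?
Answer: Rational(-29534, 1785) ≈ -16.546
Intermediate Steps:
Function('q')(u) = Rational(3, 2) (Function('q')(u) = Mul(Rational(1, 4), 6) = Rational(3, 2))
Function('Y')(H, g) = 0
Function('J')(f, s) = -14 (Function('J')(f, s) = Mul(Add(-5, 3), 7) = Mul(-2, 7) = -14)
y = Rational(-4544, 1785) (y = Mul(-9088, Pow(3570, -1)) = Mul(-9088, Rational(1, 3570)) = Rational(-4544, 1785) ≈ -2.5457)
Add(y, Function('J')(Function('Y')(15, 4), Function('q')(8))) = Add(Rational(-4544, 1785), -14) = Rational(-29534, 1785)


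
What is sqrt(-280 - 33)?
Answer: I*sqrt(313) ≈ 17.692*I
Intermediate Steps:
sqrt(-280 - 33) = sqrt(-313) = I*sqrt(313)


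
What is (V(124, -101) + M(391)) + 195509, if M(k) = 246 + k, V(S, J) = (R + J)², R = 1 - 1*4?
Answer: 206962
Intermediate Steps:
R = -3 (R = 1 - 4 = -3)
V(S, J) = (-3 + J)²
(V(124, -101) + M(391)) + 195509 = ((-3 - 101)² + (246 + 391)) + 195509 = ((-104)² + 637) + 195509 = (10816 + 637) + 195509 = 11453 + 195509 = 206962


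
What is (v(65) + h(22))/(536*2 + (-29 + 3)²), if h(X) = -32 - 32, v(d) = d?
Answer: 1/1748 ≈ 0.00057208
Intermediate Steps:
h(X) = -64
(v(65) + h(22))/(536*2 + (-29 + 3)²) = (65 - 64)/(536*2 + (-29 + 3)²) = 1/(1072 + (-26)²) = 1/(1072 + 676) = 1/1748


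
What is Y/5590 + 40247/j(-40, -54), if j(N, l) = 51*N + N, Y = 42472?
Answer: -1051069/89440 ≈ -11.752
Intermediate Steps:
j(N, l) = 52*N
Y/5590 + 40247/j(-40, -54) = 42472/5590 + 40247/((52*(-40))) = 42472*(1/5590) + 40247/(-2080) = 21236/2795 + 40247*(-1/2080) = 21236/2795 - 40247/2080 = -1051069/89440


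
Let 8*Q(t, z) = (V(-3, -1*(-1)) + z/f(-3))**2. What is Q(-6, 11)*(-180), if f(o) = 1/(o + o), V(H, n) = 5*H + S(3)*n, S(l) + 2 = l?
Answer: -144000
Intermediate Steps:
S(l) = -2 + l
V(H, n) = n + 5*H (V(H, n) = 5*H + (-2 + 3)*n = 5*H + 1*n = 5*H + n = n + 5*H)
f(o) = 1/(2*o)
Q(t, z) = (-14 - 6*z)**2/8 (Q(t, z) = ((-1*(-1) + 5*(-3)) + z/(((1/2)/(-3))))**2/8 = ((1 - 15) + z/(((1/2)*(-1/3))))**2/8 = (-14 + z/(-1/6))**2/8 = (-14 + z*(-6))**2/8 = (-14 - 6*z)**2/8)
Q(-6, 11)*(-180) = ((7 + 3*11)**2/2)*(-180) = ((7 + 33)**2/2)*(-180) = ((1/2)*40**2)*(-180) = ((1/2)*1600)*(-180) = 800*(-180) = -144000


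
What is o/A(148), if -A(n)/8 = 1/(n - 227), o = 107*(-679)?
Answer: -5739587/8 ≈ -7.1745e+5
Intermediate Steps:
o = -72653
A(n) = -8/(-227 + n) (A(n) = -8/(n - 227) = -8/(-227 + n))
o/A(148) = -72653/((-8/(-227 + 148))) = -72653/((-8/(-79))) = -72653/((-8*(-1/79))) = -72653/8/79 = -72653*79/8 = -5739587/8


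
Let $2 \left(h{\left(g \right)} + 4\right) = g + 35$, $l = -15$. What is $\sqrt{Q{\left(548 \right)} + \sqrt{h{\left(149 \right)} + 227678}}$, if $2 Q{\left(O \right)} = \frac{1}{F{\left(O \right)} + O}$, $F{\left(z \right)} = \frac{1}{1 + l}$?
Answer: $\frac{\sqrt{53697 + 58844241 \sqrt{227766}}}{7671} \approx 21.846$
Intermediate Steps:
$h{\left(g \right)} = \frac{27}{2} + \frac{g}{2}$ ($h{\left(g \right)} = -4 + \frac{g + 35}{2} = -4 + \frac{35 + g}{2} = -4 + \left(\frac{35}{2} + \frac{g}{2}\right) = \frac{27}{2} + \frac{g}{2}$)
$F{\left(z \right)} = - \frac{1}{14}$ ($F{\left(z \right)} = \frac{1}{1 - 15} = \frac{1}{-14} = - \frac{1}{14}$)
$Q{\left(O \right)} = \frac{1}{2 \left(- \frac{1}{14} + O\right)}$
$\sqrt{Q{\left(548 \right)} + \sqrt{h{\left(149 \right)} + 227678}} = \sqrt{\frac{7}{-1 + 14 \cdot 548} + \sqrt{\left(\frac{27}{2} + \frac{1}{2} \cdot 149\right) + 227678}} = \sqrt{\frac{7}{-1 + 7672} + \sqrt{\left(\frac{27}{2} + \frac{149}{2}\right) + 227678}} = \sqrt{\frac{7}{7671} + \sqrt{88 + 227678}} = \sqrt{7 \cdot \frac{1}{7671} + \sqrt{227766}} = \sqrt{\frac{7}{7671} + \sqrt{227766}}$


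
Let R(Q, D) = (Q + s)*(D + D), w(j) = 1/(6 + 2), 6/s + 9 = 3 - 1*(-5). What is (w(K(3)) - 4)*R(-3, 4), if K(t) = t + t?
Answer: 279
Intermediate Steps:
K(t) = 2*t
s = -6 (s = 6/(-9 + (3 - 1*(-5))) = 6/(-9 + (3 + 5)) = 6/(-9 + 8) = 6/(-1) = 6*(-1) = -6)
w(j) = 1/8
R(Q, D) = 2*D*(-6 + Q) (R(Q, D) = (Q - 6)*(D + D) = (-6 + Q)*(2*D) = 2*D*(-6 + Q))
(w(K(3)) - 4)*R(-3, 4) = (1/8 - 4)*(2*4*(-6 - 3)) = -31*4*(-9)/4 = -31/8*(-72) = 279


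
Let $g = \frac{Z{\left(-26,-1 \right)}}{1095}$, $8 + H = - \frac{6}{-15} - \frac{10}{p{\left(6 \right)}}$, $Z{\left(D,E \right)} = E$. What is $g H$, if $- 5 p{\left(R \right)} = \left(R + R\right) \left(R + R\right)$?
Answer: $\frac{2611}{394200} \approx 0.0066235$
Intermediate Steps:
$p{\left(R \right)} = - \frac{4 R^{2}}{5}$ ($p{\left(R \right)} = - \frac{\left(R + R\right) \left(R + R\right)}{5} = - \frac{2 R 2 R}{5} = - \frac{4 R^{2}}{5}$)
$H = - \frac{2611}{360}$ ($H = -8 - \left(- \frac{25}{72} - \frac{2}{5}\right) = -8 - \left(- \frac{2}{5} + \frac{10}{\left(- \frac{4}{5}\right) 36}\right) = -8 + \left(\frac{2}{5} - \frac{10}{- \frac{144}{5}}\right) = -8 + \left(\frac{2}{5} - - \frac{25}{72}\right) = -8 + \left(\frac{2}{5} + \frac{25}{72}\right) = -8 + \frac{269}{360} = - \frac{2611}{360} \approx -7.2528$)
$g = - \frac{1}{1095} \approx -0.00091324$
$g H = \left(- \frac{1}{1095}\right) \left(- \frac{2611}{360}\right) = \frac{2611}{394200}$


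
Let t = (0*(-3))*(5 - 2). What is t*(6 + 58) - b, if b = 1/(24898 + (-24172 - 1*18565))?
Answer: 1/17839 ≈ 5.6057e-5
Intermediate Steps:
t = 0 (t = 0*3 = 0)
b = -1/17839 (b = 1/(24898 + (-24172 - 18565)) = 1/(24898 - 42737) = 1/(-17839) = -1/17839 ≈ -5.6057e-5)
t*(6 + 58) - b = 0*(6 + 58) - 1*(-1/17839) = 0*64 + 1/17839 = 0 + 1/17839 = 1/17839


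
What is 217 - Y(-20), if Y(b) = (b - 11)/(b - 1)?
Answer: 4526/21 ≈ 215.52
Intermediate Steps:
Y(b) = (-11 + b)/(-1 + b)
217 - Y(-20) = 217 - (-11 - 20)/(-1 - 20) = 217 - (-31)/(-21) = 217 - (-1)*(-31)/21 = 217 - 1*31/21 = 217 - 31/21 = 4526/21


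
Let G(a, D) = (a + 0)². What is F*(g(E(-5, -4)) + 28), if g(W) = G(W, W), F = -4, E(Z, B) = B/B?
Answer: -116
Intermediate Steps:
E(Z, B) = 1
G(a, D) = a²
g(W) = W²
F*(g(E(-5, -4)) + 28) = -4*(1² + 28) = -4*(1 + 28) = -4*29 = -116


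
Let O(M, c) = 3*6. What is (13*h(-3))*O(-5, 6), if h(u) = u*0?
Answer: 0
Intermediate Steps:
O(M, c) = 18
h(u) = 0
(13*h(-3))*O(-5, 6) = (13*0)*18 = 0*18 = 0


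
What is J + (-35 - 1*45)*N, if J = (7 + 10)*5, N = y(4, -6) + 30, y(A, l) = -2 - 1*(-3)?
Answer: -2395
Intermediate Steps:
y(A, l) = 1 (y(A, l) = -2 + 3 = 1)
N = 31 (N = 1 + 30 = 31)
J = 85 (J = 17*5 = 85)
J + (-35 - 1*45)*N = 85 + (-35 - 1*45)*31 = 85 + (-35 - 45)*31 = 85 - 80*31 = 85 - 2480 = -2395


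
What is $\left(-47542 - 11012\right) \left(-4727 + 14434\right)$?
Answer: $-568383678$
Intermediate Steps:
$\left(-47542 - 11012\right) \left(-4727 + 14434\right) = \left(-47542 - 11012\right) 9707 = \left(-58554\right) 9707 = -568383678$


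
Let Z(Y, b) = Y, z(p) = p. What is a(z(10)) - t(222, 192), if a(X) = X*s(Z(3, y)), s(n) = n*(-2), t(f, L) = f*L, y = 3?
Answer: -42684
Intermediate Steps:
t(f, L) = L*f
s(n) = -2*n
a(X) = -6*X (a(X) = X*(-2*3) = X*(-6) = -6*X)
a(z(10)) - t(222, 192) = -6*10 - 192*222 = -60 - 1*42624 = -60 - 42624 = -42684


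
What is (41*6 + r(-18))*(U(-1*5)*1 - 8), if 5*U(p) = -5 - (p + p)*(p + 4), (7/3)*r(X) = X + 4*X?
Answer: -15972/7 ≈ -2281.7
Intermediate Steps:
r(X) = 15*X/7 (r(X) = 3*(X + 4*X)/7 = 3*(5*X)/7 = 15*X/7)
U(p) = -1 - 2*p*(4 + p)/5 (U(p) = (-5 - (p + p)*(p + 4))/5 = (-5 - 2*p*(4 + p))/5 = -1 - 2*p*(4 + p)/5)
(41*6 + r(-18))*(U(-1*5)*1 - 8) = (41*6 + (15/7)*(-18))*((-1 - (-8)*5/5 - 2*(-1*5)²/5)*1 - 8) = (246 - 270/7)*((-1 - 8/5*(-5) - ⅖*(-5)²)*1 - 8) = 1452*((-1 + 8 - ⅖*25)*1 - 8)/7 = 1452*((-1 + 8 - 10)*1 - 8)/7 = 1452*(-3*1 - 8)/7 = 1452*(-3 - 8)/7 = (1452/7)*(-11) = -15972/7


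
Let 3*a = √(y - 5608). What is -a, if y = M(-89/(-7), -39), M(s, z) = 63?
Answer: -I*√5545/3 ≈ -24.822*I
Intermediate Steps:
y = 63
a = I*√5545/3 (a = √(63 - 5608)/3 = √(-5545)/3 = (I*√5545)/3 = I*√5545/3 ≈ 24.822*I)
-a = -I*√5545/3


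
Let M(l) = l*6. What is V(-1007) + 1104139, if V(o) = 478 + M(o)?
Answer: 1098575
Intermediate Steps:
M(l) = 6*l
V(o) = 478 + 6*o
V(-1007) + 1104139 = (478 + 6*(-1007)) + 1104139 = (478 - 6042) + 1104139 = -5564 + 1104139 = 1098575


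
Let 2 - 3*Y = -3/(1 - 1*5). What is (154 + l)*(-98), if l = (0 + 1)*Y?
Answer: -90797/6 ≈ -15133.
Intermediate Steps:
Y = 5/12 (Y = ⅔ - (-1)/(1 - 1*5) = ⅔ - (-1)/(1 - 5) = ⅔ - (-1)/(-4) = ⅔ - (-1)*(-1)/4 = ⅔ - ⅓*¾ = ⅔ - ¼ = 5/12 ≈ 0.41667)
l = 5/12 (l = (0 + 1)*(5/12) = 1*(5/12) = 5/12 ≈ 0.41667)
(154 + l)*(-98) = (154 + 5/12)*(-98) = (1853/12)*(-98) = -90797/6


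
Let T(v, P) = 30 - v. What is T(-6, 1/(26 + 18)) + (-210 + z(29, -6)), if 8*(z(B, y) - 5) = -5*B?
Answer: -1497/8 ≈ -187.13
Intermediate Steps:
z(B, y) = 5 - 5*B/8 (z(B, y) = 5 + (-5*B)/8 = 5 - 5*B/8)
T(-6, 1/(26 + 18)) + (-210 + z(29, -6)) = (30 - 1*(-6)) + (-210 + (5 - 5/8*29)) = (30 + 6) + (-210 + (5 - 145/8)) = 36 + (-210 - 105/8) = 36 - 1785/8 = -1497/8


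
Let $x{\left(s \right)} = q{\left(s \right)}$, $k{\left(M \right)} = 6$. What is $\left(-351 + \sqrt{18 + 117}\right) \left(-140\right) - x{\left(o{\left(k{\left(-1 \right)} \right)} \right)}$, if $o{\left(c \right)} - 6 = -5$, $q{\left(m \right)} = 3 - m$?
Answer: $49138 - 420 \sqrt{15} \approx 47511.0$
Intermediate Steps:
$o{\left(c \right)} = 1$ ($o{\left(c \right)} = 6 - 5 = 1$)
$x{\left(s \right)} = 3 - s$
$\left(-351 + \sqrt{18 + 117}\right) \left(-140\right) - x{\left(o{\left(k{\left(-1 \right)} \right)} \right)} = \left(-351 + \sqrt{18 + 117}\right) \left(-140\right) - \left(3 - 1\right) = \left(-351 + \sqrt{135}\right) \left(-140\right) - \left(3 - 1\right) = \left(-351 + 3 \sqrt{15}\right) \left(-140\right) - 2 = \left(49140 - 420 \sqrt{15}\right) - 2 = 49138 - 420 \sqrt{15}$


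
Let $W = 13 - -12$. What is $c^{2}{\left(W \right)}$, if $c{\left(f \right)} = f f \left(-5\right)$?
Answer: $9765625$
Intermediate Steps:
$W = 25$ ($W = 13 + 12 = 25$)
$c{\left(f \right)} = - 5 f^{2}$ ($c{\left(f \right)} = f^{2} \left(-5\right) = - 5 f^{2}$)
$c^{2}{\left(W \right)} = \left(- 5 \cdot 25^{2}\right)^{2} = \left(\left(-5\right) 625\right)^{2} = \left(-3125\right)^{2} = 9765625$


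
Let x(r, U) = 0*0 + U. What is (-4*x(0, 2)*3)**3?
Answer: -13824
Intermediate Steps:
x(r, U) = U (x(r, U) = 0 + U = U)
(-4*x(0, 2)*3)**3 = (-4*2*3)**3 = (-8*3)**3 = (-24)**3 = -13824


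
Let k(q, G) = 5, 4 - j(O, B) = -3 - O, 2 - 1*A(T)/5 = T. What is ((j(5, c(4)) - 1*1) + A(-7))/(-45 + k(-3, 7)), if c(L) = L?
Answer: -7/5 ≈ -1.4000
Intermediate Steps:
A(T) = 10 - 5*T
j(O, B) = 7 + O (j(O, B) = 4 - (-3 - O) = 4 + (3 + O) = 7 + O)
((j(5, c(4)) - 1*1) + A(-7))/(-45 + k(-3, 7)) = (((7 + 5) - 1*1) + (10 - 5*(-7)))/(-45 + 5) = ((12 - 1) + (10 + 35))/(-40) = (11 + 45)*(-1/40) = 56*(-1/40) = -7/5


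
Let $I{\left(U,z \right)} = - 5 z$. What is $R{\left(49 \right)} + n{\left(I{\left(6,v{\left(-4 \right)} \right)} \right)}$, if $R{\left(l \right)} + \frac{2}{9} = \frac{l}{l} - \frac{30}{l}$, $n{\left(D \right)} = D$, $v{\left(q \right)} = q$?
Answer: $\frac{8893}{441} \approx 20.166$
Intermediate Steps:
$R{\left(l \right)} = \frac{7}{9} - \frac{30}{l}$ ($R{\left(l \right)} = - \frac{2}{9} - \left(\frac{30}{l} - \frac{l}{l}\right) = - \frac{2}{9} + \left(1 - \frac{30}{l}\right) = \frac{7}{9} - \frac{30}{l}$)
$R{\left(49 \right)} + n{\left(I{\left(6,v{\left(-4 \right)} \right)} \right)} = \left(\frac{7}{9} - \frac{30}{49}\right) - -20 = \left(\frac{7}{9} - \frac{30}{49}\right) + 20 = \frac{73}{441} + 20 = \frac{8893}{441}$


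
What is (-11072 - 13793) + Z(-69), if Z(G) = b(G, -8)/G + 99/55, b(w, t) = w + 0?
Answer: -124311/5 ≈ -24862.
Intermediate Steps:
b(w, t) = w
Z(G) = 14/5 (Z(G) = G/G + 99/55 = 1 + 99*(1/55) = 1 + 9/5 = 14/5)
(-11072 - 13793) + Z(-69) = (-11072 - 13793) + 14/5 = -24865 + 14/5 = -124311/5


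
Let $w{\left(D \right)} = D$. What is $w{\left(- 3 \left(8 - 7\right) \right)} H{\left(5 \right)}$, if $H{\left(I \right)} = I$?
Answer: $-15$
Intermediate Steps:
$w{\left(- 3 \left(8 - 7\right) \right)} H{\left(5 \right)} = - 3 \left(8 - 7\right) 5 = \left(-3\right) 1 \cdot 5 = \left(-3\right) 5 = -15$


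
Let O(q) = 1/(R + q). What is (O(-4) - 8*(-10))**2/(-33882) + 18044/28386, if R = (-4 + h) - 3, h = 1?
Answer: 7169171669/16029574200 ≈ 0.44725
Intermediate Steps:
R = -6 (R = (-4 + 1) - 3 = -3 - 3 = -6)
O(q) = 1/(-6 + q)
(O(-4) - 8*(-10))**2/(-33882) + 18044/28386 = (1/(-6 - 4) - 8*(-10))**2/(-33882) + 18044/28386 = (1/(-10) + 80)**2*(-1/33882) + 18044*(1/28386) = (-1/10 + 80)**2*(-1/33882) + 9022/14193 = (799/10)**2*(-1/33882) + 9022/14193 = (638401/100)*(-1/33882) + 9022/14193 = -638401/3388200 + 9022/14193 = 7169171669/16029574200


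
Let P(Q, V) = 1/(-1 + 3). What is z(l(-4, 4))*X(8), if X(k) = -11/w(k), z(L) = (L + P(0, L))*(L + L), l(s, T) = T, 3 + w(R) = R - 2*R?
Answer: 36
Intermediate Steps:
P(Q, V) = 1/2
w(R) = -3 - R (w(R) = -3 + (R - 2*R) = -3 - R)
z(L) = 2*L*(1/2 + L) (z(L) = (L + 1/2)*(L + L) = (1/2 + L)*(2*L) = 2*L*(1/2 + L))
X(k) = -11/(-3 - k)
z(l(-4, 4))*X(8) = (4*(1 + 2*4))*(11/(3 + 8)) = (4*(1 + 8))*(11/11) = (4*9)*(11*(1/11)) = 36*1 = 36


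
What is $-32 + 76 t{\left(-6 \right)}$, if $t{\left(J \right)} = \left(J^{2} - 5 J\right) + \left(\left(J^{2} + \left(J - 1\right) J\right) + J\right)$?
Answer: $10456$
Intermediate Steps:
$t{\left(J \right)} = - 4 J + 2 J^{2} + J \left(-1 + J\right)$ ($t{\left(J \right)} = \left(J^{2} - 5 J\right) + \left(\left(J^{2} + \left(J - 1\right) J\right) + J\right) = \left(J^{2} - 5 J\right) + \left(\left(J^{2} + \left(-1 + J\right) J\right) + J\right) = \left(J^{2} - 5 J\right) + \left(\left(J^{2} + J \left(-1 + J\right)\right) + J\right) = \left(J^{2} - 5 J\right) + \left(J + J^{2} + J \left(-1 + J\right)\right) = - 4 J + 2 J^{2} + J \left(-1 + J\right)$)
$-32 + 76 t{\left(-6 \right)} = -32 + 76 \left(- 6 \left(-5 + 3 \left(-6\right)\right)\right) = -32 + 76 \left(- 6 \left(-5 - 18\right)\right) = -32 + 76 \left(\left(-6\right) \left(-23\right)\right) = -32 + 76 \cdot 138 = -32 + 10488 = 10456$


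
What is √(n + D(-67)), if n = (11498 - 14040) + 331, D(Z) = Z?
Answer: I*√2278 ≈ 47.728*I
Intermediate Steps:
n = -2211 (n = -2542 + 331 = -2211)
√(n + D(-67)) = √(-2211 - 67) = √(-2278) = I*√2278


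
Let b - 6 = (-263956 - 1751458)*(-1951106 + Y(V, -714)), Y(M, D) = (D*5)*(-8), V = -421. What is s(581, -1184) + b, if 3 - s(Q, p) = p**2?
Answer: 3874724722197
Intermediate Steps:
s(Q, p) = 3 - p**2
Y(M, D) = -40*D (Y(M, D) = (5*D)*(-8) = -40*D)
b = 3874726124050 (b = 6 + (-263956 - 1751458)*(-1951106 - 40*(-714)) = 6 - 2015414*(-1951106 + 28560) = 6 - 2015414*(-1922546) = 6 + 3874726124044 = 3874726124050)
s(581, -1184) + b = (3 - 1*(-1184)**2) + 3874726124050 = (3 - 1*1401856) + 3874726124050 = (3 - 1401856) + 3874726124050 = -1401853 + 3874726124050 = 3874724722197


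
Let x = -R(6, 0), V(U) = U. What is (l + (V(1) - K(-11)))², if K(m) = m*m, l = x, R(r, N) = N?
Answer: 14400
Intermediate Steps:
x = 0 (x = -1*0 = 0)
l = 0
K(m) = m²
(l + (V(1) - K(-11)))² = (0 + (1 - 1*(-11)²))² = (0 + (1 - 1*121))² = (0 + (1 - 121))² = (0 - 120)² = (-120)² = 14400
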